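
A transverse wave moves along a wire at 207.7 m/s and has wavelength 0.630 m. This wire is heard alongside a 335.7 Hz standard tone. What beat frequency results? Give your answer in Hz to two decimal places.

6.02 Hz

Source frequency f = v/λ = 207.7/0.630 = 329.6825 Hz.
f_beat = |329.6825 − 335.7| = 6.02 Hz.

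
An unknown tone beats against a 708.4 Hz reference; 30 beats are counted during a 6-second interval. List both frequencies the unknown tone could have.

Beat frequency = 30/6 = 5 Hz.
|f − 708.4| = 5, so f = 708.4 ± 5.

703.4 Hz or 713.4 Hz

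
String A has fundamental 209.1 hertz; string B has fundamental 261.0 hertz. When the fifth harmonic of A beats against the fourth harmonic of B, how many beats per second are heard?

1.5 Hz

Fifth harmonic of the first: 5·209.1 = 1045.5 Hz.
Fourth harmonic of the second: 4·261.0 = 1044.0 Hz.
f_beat = |1045.5 − 1044.0| = 1.5 Hz.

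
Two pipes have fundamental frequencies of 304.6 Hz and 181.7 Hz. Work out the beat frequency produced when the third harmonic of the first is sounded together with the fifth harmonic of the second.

5.3 Hz

Third harmonic of the first: 3·304.6 = 913.8 Hz.
Fifth harmonic of the second: 5·181.7 = 908.5 Hz.
f_beat = |913.8 − 908.5| = 5.3 Hz.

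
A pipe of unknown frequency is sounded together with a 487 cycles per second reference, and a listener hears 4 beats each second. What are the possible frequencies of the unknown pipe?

|f − 487| = 4, so f = 487 ± 4.

483 Hz or 491 Hz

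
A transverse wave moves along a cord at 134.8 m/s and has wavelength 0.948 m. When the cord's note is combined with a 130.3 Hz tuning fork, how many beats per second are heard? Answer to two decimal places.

11.89 Hz

Source frequency f = v/λ = 134.8/0.948 = 142.1941 Hz.
f_beat = |142.1941 − 130.3| = 11.89 Hz.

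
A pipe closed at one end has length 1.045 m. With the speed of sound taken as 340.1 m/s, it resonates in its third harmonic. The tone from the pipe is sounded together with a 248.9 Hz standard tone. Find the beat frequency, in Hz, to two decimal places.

Closed pipe (odd harmonics): f_n = n·v/(4L) = 3·340.1/(4·1.045) = 244.0909 Hz.
f_beat = |244.0909 − 248.9| = 4.81 Hz.

4.81 Hz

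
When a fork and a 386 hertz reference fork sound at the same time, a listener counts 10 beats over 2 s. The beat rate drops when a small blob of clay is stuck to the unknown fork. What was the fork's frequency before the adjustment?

Beat frequency = 10/2 = 5 Hz.
|f − 386| = 5, so the fork was at either 381 Hz or 391 Hz.
Adding mass to a fork lowers its frequency; the adjustment lowers the fork's frequency.
The beat rate fell, so the adjustment moved the fork toward 386 Hz — it must have started above the reference.

391 Hz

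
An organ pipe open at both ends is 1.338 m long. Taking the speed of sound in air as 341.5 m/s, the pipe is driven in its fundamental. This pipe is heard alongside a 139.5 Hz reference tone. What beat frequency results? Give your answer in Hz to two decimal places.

Open pipe: f_n = n·v/(2L) = 1·341.5/(2·1.338) = 127.6158 Hz.
f_beat = |127.6158 − 139.5| = 11.88 Hz.

11.88 Hz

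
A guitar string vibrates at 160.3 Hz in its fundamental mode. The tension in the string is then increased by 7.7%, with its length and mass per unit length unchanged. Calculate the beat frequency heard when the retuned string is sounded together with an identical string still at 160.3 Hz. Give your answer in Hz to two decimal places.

For a string, f ∝ √T, so the new frequency is 160.3·√1.077 = 166.3571 Hz.
f_beat = |166.3571 − 160.3| = 6.06 Hz.

6.06 Hz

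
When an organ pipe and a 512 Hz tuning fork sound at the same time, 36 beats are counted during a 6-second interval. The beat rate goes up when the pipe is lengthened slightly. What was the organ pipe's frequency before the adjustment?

Beat frequency = 36/6 = 6 Hz.
|f − 512| = 6, so the organ pipe was at either 506 Hz or 518 Hz.
A longer pipe has a lower fundamental; the adjustment lowers the organ pipe's frequency.
The beat rate rose, so the adjustment moved the organ pipe further from 512 Hz — it was already below the reference.

506 Hz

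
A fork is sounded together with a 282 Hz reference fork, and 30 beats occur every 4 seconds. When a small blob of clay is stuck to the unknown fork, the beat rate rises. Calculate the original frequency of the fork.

Beat frequency = 30/4 = 7.5 Hz.
|f − 282| = 7.5, so the fork was at either 274.5 Hz or 289.5 Hz.
Adding mass to a fork lowers its frequency; the adjustment lowers the fork's frequency.
The beat rate rose, so the adjustment moved the fork further from 282 Hz — it was already below the reference.

274.5 Hz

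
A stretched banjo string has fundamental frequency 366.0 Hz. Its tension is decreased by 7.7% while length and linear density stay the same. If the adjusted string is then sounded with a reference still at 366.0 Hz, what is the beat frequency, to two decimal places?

14.37 Hz

For a string, f ∝ √T, so the new frequency is 366.0·√0.923 = 351.6268 Hz.
f_beat = |351.6268 − 366.0| = 14.37 Hz.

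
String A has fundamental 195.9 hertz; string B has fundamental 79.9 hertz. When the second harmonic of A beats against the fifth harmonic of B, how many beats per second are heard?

7.7 Hz

Second harmonic of the first: 2·195.9 = 391.8 Hz.
Fifth harmonic of the second: 5·79.9 = 399.5 Hz.
f_beat = |391.8 − 399.5| = 7.7 Hz.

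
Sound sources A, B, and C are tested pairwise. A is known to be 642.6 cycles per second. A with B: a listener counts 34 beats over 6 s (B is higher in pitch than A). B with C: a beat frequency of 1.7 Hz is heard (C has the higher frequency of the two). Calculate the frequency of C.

649.9667 Hz

A–B: Beat frequency = 34/6 = 5.6667 Hz.
B is above A, so f_B = 642.6 + 5.6667 = 648.2667 Hz.
C is above B, so f_C = 648.2667 + 1.7 = 649.9667 Hz.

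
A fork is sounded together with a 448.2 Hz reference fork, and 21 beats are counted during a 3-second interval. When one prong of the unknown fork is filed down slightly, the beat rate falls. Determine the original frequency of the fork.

441.2 Hz

Beat frequency = 21/3 = 7 Hz.
|f − 448.2| = 7, so the fork was at either 441.2 Hz or 455.2 Hz.
Filing a prong removes mass and raises the fork's frequency; the adjustment raises the fork's frequency.
The beat rate fell, so the adjustment moved the fork toward 448.2 Hz — it must have started below the reference.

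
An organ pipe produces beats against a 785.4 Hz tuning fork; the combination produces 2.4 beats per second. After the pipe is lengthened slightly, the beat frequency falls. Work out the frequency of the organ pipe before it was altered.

|f − 785.4| = 2.4, so the organ pipe was at either 783 Hz or 787.8 Hz.
A longer pipe has a lower fundamental; the adjustment lowers the organ pipe's frequency.
The beat rate fell, so the adjustment moved the organ pipe toward 785.4 Hz — it must have started above the reference.

787.8 Hz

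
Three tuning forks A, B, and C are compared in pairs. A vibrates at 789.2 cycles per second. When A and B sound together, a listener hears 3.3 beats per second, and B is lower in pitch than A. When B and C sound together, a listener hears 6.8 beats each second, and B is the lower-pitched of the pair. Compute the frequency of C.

792.7 Hz

B is below A, so f_B = 789.2 − 3.3 = 785.9 Hz.
C is above B, so f_C = 785.9 + 6.8 = 792.7 Hz.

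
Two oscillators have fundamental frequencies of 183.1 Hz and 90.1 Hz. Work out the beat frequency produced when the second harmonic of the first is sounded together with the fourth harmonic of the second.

Second harmonic of the first: 2·183.1 = 366.2 Hz.
Fourth harmonic of the second: 4·90.1 = 360.4 Hz.
f_beat = |366.2 − 360.4| = 5.8 Hz.

5.8 Hz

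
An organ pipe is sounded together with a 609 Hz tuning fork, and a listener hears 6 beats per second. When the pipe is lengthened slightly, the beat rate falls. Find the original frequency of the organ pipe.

615 Hz

|f − 609| = 6, so the organ pipe was at either 603 Hz or 615 Hz.
A longer pipe has a lower fundamental; the adjustment lowers the organ pipe's frequency.
The beat rate fell, so the adjustment moved the organ pipe toward 609 Hz — it must have started above the reference.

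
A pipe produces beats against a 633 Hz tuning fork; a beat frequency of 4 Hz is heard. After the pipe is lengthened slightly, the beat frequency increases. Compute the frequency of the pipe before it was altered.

|f − 633| = 4, so the pipe was at either 629 Hz or 637 Hz.
A longer pipe has a lower fundamental; the adjustment lowers the pipe's frequency.
The beat rate rose, so the adjustment moved the pipe further from 633 Hz — it was already below the reference.

629 Hz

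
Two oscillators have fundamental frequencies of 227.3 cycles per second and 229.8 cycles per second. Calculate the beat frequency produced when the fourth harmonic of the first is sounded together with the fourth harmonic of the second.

10.0 Hz

Fourth harmonic of the first: 4·227.3 = 909.2 Hz.
Fourth harmonic of the second: 4·229.8 = 919.2 Hz.
f_beat = |909.2 − 919.2| = 10.0 Hz.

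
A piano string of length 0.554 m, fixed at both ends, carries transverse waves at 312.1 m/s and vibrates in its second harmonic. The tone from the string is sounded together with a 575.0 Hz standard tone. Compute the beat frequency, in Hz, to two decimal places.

11.64 Hz

For a string fixed at both ends, f_n = n·v/(2L) = 2·312.1/(2·0.554) = 563.3574 Hz.
f_beat = |563.3574 − 575.0| = 11.64 Hz.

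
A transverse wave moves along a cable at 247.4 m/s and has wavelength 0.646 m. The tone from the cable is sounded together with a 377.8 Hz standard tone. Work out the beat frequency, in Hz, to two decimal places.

Source frequency f = v/λ = 247.4/0.646 = 382.9721 Hz.
f_beat = |382.9721 − 377.8| = 5.17 Hz.

5.17 Hz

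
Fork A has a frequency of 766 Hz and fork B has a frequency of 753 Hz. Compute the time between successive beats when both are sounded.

f_beat = |766 − 753| = 13 Hz.
Beat period T = 1 / f_beat = 1 / 13 s.

0.077 s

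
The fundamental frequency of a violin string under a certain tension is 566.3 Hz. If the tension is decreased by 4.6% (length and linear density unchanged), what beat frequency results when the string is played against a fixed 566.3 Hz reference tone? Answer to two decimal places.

For a string, f ∝ √T, so the new frequency is 566.3·√0.954 = 553.1218 Hz.
f_beat = |553.1218 − 566.3| = 13.18 Hz.

13.18 Hz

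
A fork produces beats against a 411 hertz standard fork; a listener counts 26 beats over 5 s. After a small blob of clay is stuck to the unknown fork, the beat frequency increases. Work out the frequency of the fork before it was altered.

405.8 Hz

Beat frequency = 26/5 = 5.2 Hz.
|f − 411| = 5.2, so the fork was at either 405.8 Hz or 416.2 Hz.
Adding mass to a fork lowers its frequency; the adjustment lowers the fork's frequency.
The beat rate rose, so the adjustment moved the fork further from 411 Hz — it was already below the reference.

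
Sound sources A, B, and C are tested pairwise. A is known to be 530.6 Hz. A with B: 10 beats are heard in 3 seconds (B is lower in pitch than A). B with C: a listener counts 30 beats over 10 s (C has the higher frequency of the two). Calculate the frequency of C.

A–B: Beat frequency = 10/3 = 3.3333 Hz.
B is below A, so f_B = 530.6 − 3.3333 = 527.2667 Hz.
B–C: Beat frequency = 30/10 = 3 Hz.
C is above B, so f_C = 527.2667 + 3 = 530.2667 Hz.

530.2667 Hz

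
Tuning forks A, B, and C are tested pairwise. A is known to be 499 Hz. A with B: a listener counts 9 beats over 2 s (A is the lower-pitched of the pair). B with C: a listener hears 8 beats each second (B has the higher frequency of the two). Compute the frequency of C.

A–B: Beat frequency = 9/2 = 4.5 Hz.
B is above A, so f_B = 499 + 4.5 = 503.5 Hz.
C is below B, so f_C = 503.5 − 8 = 495.5 Hz.

495.5 Hz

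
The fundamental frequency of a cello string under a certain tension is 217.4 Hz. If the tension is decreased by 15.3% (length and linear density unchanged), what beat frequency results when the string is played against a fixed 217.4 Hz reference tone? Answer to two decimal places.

17.32 Hz

For a string, f ∝ √T, so the new frequency is 217.4·√0.847 = 200.0789 Hz.
f_beat = |200.0789 − 217.4| = 17.32 Hz.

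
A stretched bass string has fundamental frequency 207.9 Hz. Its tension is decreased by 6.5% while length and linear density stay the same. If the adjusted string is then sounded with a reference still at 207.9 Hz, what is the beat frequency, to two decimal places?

For a string, f ∝ √T, so the new frequency is 207.9·√0.935 = 201.0297 Hz.
f_beat = |201.0297 − 207.9| = 6.87 Hz.

6.87 Hz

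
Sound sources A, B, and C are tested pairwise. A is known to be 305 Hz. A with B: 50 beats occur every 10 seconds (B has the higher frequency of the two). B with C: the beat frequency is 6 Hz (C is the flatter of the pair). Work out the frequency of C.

A–B: Beat frequency = 50/10 = 5 Hz.
B is above A, so f_B = 305 + 5 = 310 Hz.
C is below B, so f_C = 310 − 6 = 304 Hz.

304 Hz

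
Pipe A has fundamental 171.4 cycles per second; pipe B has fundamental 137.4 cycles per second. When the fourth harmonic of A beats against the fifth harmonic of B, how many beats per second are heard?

1.4 Hz

Fourth harmonic of the first: 4·171.4 = 685.6 Hz.
Fifth harmonic of the second: 5·137.4 = 687.0 Hz.
f_beat = |685.6 − 687.0| = 1.4 Hz.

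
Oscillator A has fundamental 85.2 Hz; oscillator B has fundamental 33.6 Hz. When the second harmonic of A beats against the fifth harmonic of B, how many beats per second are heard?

Second harmonic of the first: 2·85.2 = 170.4 Hz.
Fifth harmonic of the second: 5·33.6 = 168.0 Hz.
f_beat = |170.4 − 168.0| = 2.4 Hz.

2.4 Hz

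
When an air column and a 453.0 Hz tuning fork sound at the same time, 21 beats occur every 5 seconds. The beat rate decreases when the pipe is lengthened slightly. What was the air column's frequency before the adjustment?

457.2 Hz

Beat frequency = 21/5 = 4.2 Hz.
|f − 453.0| = 4.2, so the air column was at either 448.8 Hz or 457.2 Hz.
A longer pipe has a lower fundamental; the adjustment lowers the air column's frequency.
The beat rate fell, so the adjustment moved the air column toward 453.0 Hz — it must have started above the reference.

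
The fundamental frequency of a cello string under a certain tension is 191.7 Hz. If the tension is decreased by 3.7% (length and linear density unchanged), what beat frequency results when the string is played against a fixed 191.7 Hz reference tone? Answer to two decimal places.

For a string, f ∝ √T, so the new frequency is 191.7·√0.963 = 188.1201 Hz.
f_beat = |188.1201 − 191.7| = 3.58 Hz.

3.58 Hz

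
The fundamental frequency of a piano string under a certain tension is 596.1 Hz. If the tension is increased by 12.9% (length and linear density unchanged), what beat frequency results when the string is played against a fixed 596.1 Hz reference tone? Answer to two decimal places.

37.28 Hz

For a string, f ∝ √T, so the new frequency is 596.1·√1.129 = 633.3825 Hz.
f_beat = |633.3825 − 596.1| = 37.28 Hz.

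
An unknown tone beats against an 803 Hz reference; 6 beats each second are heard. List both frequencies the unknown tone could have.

|f − 803| = 6, so f = 803 ± 6.

797 Hz or 809 Hz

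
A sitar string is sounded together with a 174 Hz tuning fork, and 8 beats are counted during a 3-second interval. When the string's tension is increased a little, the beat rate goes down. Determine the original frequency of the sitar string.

171.3333 Hz

Beat frequency = 8/3 = 2.6667 Hz.
|f − 174| = 2.6667, so the sitar string was at either 171.3333 Hz or 176.6667 Hz.
Higher tension means higher frequency; the adjustment raises the sitar string's frequency.
The beat rate fell, so the adjustment moved the sitar string toward 174 Hz — it must have started below the reference.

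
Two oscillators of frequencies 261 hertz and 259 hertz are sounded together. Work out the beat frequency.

2 Hz

Beats arise from superposition of two nearby frequencies; the beat rate is |f₁ − f₂|.
|261 − 259| = 2 Hz.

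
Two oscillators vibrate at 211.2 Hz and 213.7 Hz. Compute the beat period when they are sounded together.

0.400 s

f_beat = |211.2 − 213.7| = 2.5 Hz.
Beat period T = 1 / f_beat = 1 / 2.5 s.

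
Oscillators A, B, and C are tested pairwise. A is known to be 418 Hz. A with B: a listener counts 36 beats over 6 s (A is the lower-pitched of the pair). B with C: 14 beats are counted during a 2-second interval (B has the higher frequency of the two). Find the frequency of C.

A–B: Beat frequency = 36/6 = 6 Hz.
B is above A, so f_B = 418 + 6 = 424 Hz.
B–C: Beat frequency = 14/2 = 7 Hz.
C is below B, so f_C = 424 − 7 = 417 Hz.

417 Hz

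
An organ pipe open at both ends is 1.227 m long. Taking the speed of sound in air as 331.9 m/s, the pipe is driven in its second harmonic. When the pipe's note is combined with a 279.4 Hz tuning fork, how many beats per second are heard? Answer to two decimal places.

8.90 Hz

Open pipe: f_n = n·v/(2L) = 2·331.9/(2·1.227) = 270.4971 Hz.
f_beat = |270.4971 − 279.4| = 8.90 Hz.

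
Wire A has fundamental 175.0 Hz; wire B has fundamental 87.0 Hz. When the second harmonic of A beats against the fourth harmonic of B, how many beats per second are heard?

2.0 Hz

Second harmonic of the first: 2·175.0 = 350.0 Hz.
Fourth harmonic of the second: 4·87.0 = 348.0 Hz.
f_beat = |350.0 − 348.0| = 2.0 Hz.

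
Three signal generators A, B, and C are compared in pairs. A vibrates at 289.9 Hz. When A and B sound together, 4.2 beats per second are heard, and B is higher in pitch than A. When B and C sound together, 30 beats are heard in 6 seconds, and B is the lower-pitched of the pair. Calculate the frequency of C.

B is above A, so f_B = 289.9 + 4.2 = 294.1 Hz.
B–C: Beat frequency = 30/6 = 5 Hz.
C is above B, so f_C = 294.1 + 5 = 299.1 Hz.

299.1 Hz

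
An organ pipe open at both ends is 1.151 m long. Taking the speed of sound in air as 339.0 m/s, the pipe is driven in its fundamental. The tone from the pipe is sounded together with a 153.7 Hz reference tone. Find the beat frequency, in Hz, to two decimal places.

6.44 Hz

Open pipe: f_n = n·v/(2L) = 1·339.0/(2·1.151) = 147.2632 Hz.
f_beat = |147.2632 − 153.7| = 6.44 Hz.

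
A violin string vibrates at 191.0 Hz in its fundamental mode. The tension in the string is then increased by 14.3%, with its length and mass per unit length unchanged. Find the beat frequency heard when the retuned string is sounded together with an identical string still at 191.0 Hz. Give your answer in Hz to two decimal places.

For a string, f ∝ √T, so the new frequency is 191.0·√1.143 = 204.2004 Hz.
f_beat = |204.2004 − 191.0| = 13.20 Hz.

13.20 Hz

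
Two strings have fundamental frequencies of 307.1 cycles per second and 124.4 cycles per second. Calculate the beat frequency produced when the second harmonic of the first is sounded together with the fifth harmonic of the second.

7.8 Hz

Second harmonic of the first: 2·307.1 = 614.2 Hz.
Fifth harmonic of the second: 5·124.4 = 622.0 Hz.
f_beat = |614.2 − 622.0| = 7.8 Hz.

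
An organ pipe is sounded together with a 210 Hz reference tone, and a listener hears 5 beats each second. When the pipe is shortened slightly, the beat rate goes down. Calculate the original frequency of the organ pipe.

205 Hz

|f − 210| = 5, so the organ pipe was at either 205 Hz or 215 Hz.
A shorter pipe has a higher fundamental; the adjustment raises the organ pipe's frequency.
The beat rate fell, so the adjustment moved the organ pipe toward 210 Hz — it must have started below the reference.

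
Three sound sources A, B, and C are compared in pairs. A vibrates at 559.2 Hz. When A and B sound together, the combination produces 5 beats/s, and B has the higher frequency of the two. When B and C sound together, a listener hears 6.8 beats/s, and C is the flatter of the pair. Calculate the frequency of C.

B is above A, so f_B = 559.2 + 5 = 564.2 Hz.
C is below B, so f_C = 564.2 − 6.8 = 557.4 Hz.

557.4 Hz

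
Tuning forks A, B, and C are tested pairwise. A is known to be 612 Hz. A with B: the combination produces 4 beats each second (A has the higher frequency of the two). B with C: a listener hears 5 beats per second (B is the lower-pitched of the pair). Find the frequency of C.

613 Hz

B is below A, so f_B = 612 − 4 = 608 Hz.
C is above B, so f_C = 608 + 5 = 613 Hz.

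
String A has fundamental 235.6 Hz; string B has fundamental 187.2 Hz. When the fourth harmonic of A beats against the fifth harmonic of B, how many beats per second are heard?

6.4 Hz

Fourth harmonic of the first: 4·235.6 = 942.4 Hz.
Fifth harmonic of the second: 5·187.2 = 936.0 Hz.
f_beat = |942.4 − 936.0| = 6.4 Hz.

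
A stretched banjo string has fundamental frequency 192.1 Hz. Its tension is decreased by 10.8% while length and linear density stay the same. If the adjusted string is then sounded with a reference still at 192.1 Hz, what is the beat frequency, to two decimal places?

10.67 Hz

For a string, f ∝ √T, so the new frequency is 192.1·√0.892 = 181.4303 Hz.
f_beat = |181.4303 − 192.1| = 10.67 Hz.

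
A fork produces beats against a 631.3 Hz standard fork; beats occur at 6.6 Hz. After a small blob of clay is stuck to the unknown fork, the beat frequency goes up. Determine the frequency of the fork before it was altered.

|f − 631.3| = 6.6, so the fork was at either 624.7 Hz or 637.9 Hz.
Adding mass to a fork lowers its frequency; the adjustment lowers the fork's frequency.
The beat rate rose, so the adjustment moved the fork further from 631.3 Hz — it was already below the reference.

624.7 Hz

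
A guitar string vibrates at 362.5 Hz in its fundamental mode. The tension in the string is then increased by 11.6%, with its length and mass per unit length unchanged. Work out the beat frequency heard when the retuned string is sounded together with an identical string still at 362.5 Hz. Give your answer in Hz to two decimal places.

20.45 Hz

For a string, f ∝ √T, so the new frequency is 362.5·√1.116 = 382.9483 Hz.
f_beat = |382.9483 − 362.5| = 20.45 Hz.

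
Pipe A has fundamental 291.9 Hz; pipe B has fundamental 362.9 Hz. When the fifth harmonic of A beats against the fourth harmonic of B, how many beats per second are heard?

7.9 Hz

Fifth harmonic of the first: 5·291.9 = 1459.5 Hz.
Fourth harmonic of the second: 4·362.9 = 1451.6 Hz.
f_beat = |1459.5 − 1451.6| = 7.9 Hz.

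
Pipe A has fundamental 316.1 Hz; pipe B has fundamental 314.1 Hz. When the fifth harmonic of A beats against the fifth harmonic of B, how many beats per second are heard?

Fifth harmonic of the first: 5·316.1 = 1580.5 Hz.
Fifth harmonic of the second: 5·314.1 = 1570.5 Hz.
f_beat = |1580.5 − 1570.5| = 10.0 Hz.

10.0 Hz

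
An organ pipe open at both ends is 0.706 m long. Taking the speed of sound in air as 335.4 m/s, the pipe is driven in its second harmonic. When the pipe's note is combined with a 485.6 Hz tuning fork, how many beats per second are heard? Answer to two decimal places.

10.53 Hz

Open pipe: f_n = n·v/(2L) = 2·335.4/(2·0.706) = 475.0708 Hz.
f_beat = |475.0708 − 485.6| = 10.53 Hz.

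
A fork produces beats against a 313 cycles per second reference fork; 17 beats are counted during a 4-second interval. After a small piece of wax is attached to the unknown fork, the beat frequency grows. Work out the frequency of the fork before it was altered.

Beat frequency = 17/4 = 4.25 Hz.
|f − 313| = 4.25, so the fork was at either 308.75 Hz or 317.25 Hz.
Loading a fork with wax lowers its frequency; the adjustment lowers the fork's frequency.
The beat rate rose, so the adjustment moved the fork further from 313 Hz — it was already below the reference.

308.75 Hz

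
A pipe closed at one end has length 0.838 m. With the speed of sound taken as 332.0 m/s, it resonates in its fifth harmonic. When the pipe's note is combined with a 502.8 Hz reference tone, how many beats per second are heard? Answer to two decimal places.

Closed pipe (odd harmonics): f_n = n·v/(4L) = 5·332.0/(4·0.838) = 495.2267 Hz.
f_beat = |495.2267 − 502.8| = 7.57 Hz.

7.57 Hz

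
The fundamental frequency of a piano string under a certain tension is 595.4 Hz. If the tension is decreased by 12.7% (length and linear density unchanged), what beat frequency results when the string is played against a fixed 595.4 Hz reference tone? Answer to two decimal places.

39.09 Hz

For a string, f ∝ √T, so the new frequency is 595.4·√0.873 = 556.3088 Hz.
f_beat = |556.3088 − 595.4| = 39.09 Hz.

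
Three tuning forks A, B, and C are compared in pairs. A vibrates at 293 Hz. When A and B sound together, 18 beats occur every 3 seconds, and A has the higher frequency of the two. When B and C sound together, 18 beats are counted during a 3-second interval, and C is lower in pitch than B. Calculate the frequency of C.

281 Hz

A–B: Beat frequency = 18/3 = 6 Hz.
B is below A, so f_B = 293 − 6 = 287 Hz.
B–C: Beat frequency = 18/3 = 6 Hz.
C is below B, so f_C = 287 − 6 = 281 Hz.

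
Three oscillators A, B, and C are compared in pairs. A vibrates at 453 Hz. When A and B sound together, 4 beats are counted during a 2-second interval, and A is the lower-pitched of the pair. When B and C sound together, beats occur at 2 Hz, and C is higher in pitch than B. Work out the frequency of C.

A–B: Beat frequency = 4/2 = 2 Hz.
B is above A, so f_B = 453 + 2 = 455 Hz.
C is above B, so f_C = 455 + 2 = 457 Hz.

457 Hz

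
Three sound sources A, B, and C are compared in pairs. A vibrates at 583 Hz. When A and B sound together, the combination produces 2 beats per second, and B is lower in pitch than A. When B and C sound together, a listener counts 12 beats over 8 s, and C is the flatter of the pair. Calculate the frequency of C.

579.5 Hz

B is below A, so f_B = 583 − 2 = 581 Hz.
B–C: Beat frequency = 12/8 = 1.5 Hz.
C is below B, so f_C = 581 − 1.5 = 579.5 Hz.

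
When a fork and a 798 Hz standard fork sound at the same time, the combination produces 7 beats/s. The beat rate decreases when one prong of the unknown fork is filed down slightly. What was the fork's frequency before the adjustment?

|f − 798| = 7, so the fork was at either 791 Hz or 805 Hz.
Filing a prong removes mass and raises the fork's frequency; the adjustment raises the fork's frequency.
The beat rate fell, so the adjustment moved the fork toward 798 Hz — it must have started below the reference.

791 Hz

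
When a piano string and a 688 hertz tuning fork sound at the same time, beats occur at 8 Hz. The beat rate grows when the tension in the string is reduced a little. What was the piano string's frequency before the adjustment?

680 Hz

|f − 688| = 8, so the piano string was at either 680 Hz or 696 Hz.
Lower tension means lower frequency; the adjustment lowers the piano string's frequency.
The beat rate rose, so the adjustment moved the piano string further from 688 Hz — it was already below the reference.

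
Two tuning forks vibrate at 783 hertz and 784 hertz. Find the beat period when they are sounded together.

1.000 s

f_beat = |783 − 784| = 1 Hz.
Beat period T = 1 / f_beat = 1 / 1 s.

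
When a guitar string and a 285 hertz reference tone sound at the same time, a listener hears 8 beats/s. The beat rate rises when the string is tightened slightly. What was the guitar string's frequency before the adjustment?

|f − 285| = 8, so the guitar string was at either 277 Hz or 293 Hz.
Increasing tension raises a string's frequency; the adjustment raises the guitar string's frequency.
The beat rate rose, so the adjustment moved the guitar string further from 285 Hz — it was already above the reference.

293 Hz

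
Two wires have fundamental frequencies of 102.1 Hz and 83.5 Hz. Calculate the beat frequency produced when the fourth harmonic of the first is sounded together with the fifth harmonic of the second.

9.1 Hz

Fourth harmonic of the first: 4·102.1 = 408.4 Hz.
Fifth harmonic of the second: 5·83.5 = 417.5 Hz.
f_beat = |408.4 − 417.5| = 9.1 Hz.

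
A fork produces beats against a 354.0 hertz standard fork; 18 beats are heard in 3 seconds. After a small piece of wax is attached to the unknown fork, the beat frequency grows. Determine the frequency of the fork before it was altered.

348 Hz

Beat frequency = 18/3 = 6 Hz.
|f − 354.0| = 6, so the fork was at either 348 Hz or 360 Hz.
Loading a fork with wax lowers its frequency; the adjustment lowers the fork's frequency.
The beat rate rose, so the adjustment moved the fork further from 354.0 Hz — it was already below the reference.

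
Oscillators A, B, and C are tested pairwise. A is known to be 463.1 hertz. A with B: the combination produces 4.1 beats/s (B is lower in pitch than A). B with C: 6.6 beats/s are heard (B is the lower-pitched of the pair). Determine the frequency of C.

465.6 Hz

B is below A, so f_B = 463.1 − 4.1 = 459 Hz.
C is above B, so f_C = 459 + 6.6 = 465.6 Hz.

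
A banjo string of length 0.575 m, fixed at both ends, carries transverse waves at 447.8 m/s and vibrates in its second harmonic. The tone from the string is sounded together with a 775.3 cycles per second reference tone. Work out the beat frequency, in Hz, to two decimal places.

For a string fixed at both ends, f_n = n·v/(2L) = 2·447.8/(2·0.575) = 778.7826 Hz.
f_beat = |778.7826 − 775.3| = 3.48 Hz.

3.48 Hz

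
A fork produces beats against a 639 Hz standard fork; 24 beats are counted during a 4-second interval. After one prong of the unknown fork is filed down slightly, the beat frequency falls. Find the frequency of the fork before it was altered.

Beat frequency = 24/4 = 6 Hz.
|f − 639| = 6, so the fork was at either 633 Hz or 645 Hz.
Filing a prong removes mass and raises the fork's frequency; the adjustment raises the fork's frequency.
The beat rate fell, so the adjustment moved the fork toward 639 Hz — it must have started below the reference.

633 Hz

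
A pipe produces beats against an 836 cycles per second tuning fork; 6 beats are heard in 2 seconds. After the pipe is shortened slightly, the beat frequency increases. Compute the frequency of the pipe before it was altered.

Beat frequency = 6/2 = 3 Hz.
|f − 836| = 3, so the pipe was at either 833 Hz or 839 Hz.
A shorter pipe has a higher fundamental; the adjustment raises the pipe's frequency.
The beat rate rose, so the adjustment moved the pipe further from 836 Hz — it was already above the reference.

839 Hz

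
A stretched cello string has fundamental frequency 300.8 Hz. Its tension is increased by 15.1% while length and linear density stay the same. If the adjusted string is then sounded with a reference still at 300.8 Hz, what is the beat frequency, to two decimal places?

21.91 Hz

For a string, f ∝ √T, so the new frequency is 300.8·√1.151 = 322.7123 Hz.
f_beat = |322.7123 − 300.8| = 21.91 Hz.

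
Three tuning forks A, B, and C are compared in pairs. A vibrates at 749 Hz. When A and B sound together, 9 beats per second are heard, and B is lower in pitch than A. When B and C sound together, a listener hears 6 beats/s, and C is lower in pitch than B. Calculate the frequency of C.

734 Hz

B is below A, so f_B = 749 − 9 = 740 Hz.
C is below B, so f_C = 740 − 6 = 734 Hz.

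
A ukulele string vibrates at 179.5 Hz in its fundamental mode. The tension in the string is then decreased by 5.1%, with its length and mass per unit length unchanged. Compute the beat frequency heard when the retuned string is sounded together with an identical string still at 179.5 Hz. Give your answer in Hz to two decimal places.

4.64 Hz

For a string, f ∝ √T, so the new frequency is 179.5·√0.949 = 174.8629 Hz.
f_beat = |174.8629 − 179.5| = 4.64 Hz.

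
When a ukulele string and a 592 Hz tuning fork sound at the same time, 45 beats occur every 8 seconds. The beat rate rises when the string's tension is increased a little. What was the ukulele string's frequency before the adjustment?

597.625 Hz

Beat frequency = 45/8 = 5.625 Hz.
|f − 592| = 5.625, so the ukulele string was at either 586.375 Hz or 597.625 Hz.
Higher tension means higher frequency; the adjustment raises the ukulele string's frequency.
The beat rate rose, so the adjustment moved the ukulele string further from 592 Hz — it was already above the reference.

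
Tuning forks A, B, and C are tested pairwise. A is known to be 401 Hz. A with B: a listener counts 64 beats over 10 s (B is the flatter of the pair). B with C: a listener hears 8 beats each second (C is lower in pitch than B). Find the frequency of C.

386.6 Hz

A–B: Beat frequency = 64/10 = 6.4 Hz.
B is below A, so f_B = 401 − 6.4 = 394.6 Hz.
C is below B, so f_C = 394.6 − 8 = 386.6 Hz.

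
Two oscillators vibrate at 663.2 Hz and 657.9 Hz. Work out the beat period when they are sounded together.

f_beat = |663.2 − 657.9| = 5.3 Hz.
Beat period T = 1 / f_beat = 1 / 5.3 s.

0.189 s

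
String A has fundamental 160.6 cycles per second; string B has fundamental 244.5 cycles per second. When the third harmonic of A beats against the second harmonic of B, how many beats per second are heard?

Third harmonic of the first: 3·160.6 = 481.8 Hz.
Second harmonic of the second: 2·244.5 = 489.0 Hz.
f_beat = |481.8 − 489.0| = 7.2 Hz.

7.2 Hz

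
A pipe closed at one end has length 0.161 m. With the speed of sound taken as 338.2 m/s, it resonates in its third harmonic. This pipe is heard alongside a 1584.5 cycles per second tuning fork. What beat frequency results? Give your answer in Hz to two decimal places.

Closed pipe (odd harmonics): f_n = n·v/(4L) = 3·338.2/(4·0.161) = 1575.4658 Hz.
f_beat = |1575.4658 − 1584.5| = 9.03 Hz.

9.03 Hz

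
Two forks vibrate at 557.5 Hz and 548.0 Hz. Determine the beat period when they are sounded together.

0.105 s

f_beat = |557.5 − 548.0| = 9.5 Hz.
Beat period T = 1 / f_beat = 1 / 9.5 s.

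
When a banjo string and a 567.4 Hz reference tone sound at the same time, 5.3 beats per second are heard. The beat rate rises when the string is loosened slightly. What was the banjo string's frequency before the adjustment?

562.1 Hz

|f − 567.4| = 5.3, so the banjo string was at either 562.1 Hz or 572.7 Hz.
Reducing tension lowers a string's frequency; the adjustment lowers the banjo string's frequency.
The beat rate rose, so the adjustment moved the banjo string further from 567.4 Hz — it was already below the reference.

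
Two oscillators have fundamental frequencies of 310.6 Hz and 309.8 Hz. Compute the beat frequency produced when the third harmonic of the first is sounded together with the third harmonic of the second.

2.4 Hz

Third harmonic of the first: 3·310.6 = 931.8 Hz.
Third harmonic of the second: 3·309.8 = 929.4 Hz.
f_beat = |931.8 − 929.4| = 2.4 Hz.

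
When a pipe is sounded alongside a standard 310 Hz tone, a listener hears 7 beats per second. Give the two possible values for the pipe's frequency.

303 Hz or 317 Hz

|f − 310| = 7, so f = 310 ± 7.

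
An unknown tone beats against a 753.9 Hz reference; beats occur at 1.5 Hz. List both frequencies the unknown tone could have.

|f − 753.9| = 1.5, so f = 753.9 ± 1.5.

752.4 Hz or 755.4 Hz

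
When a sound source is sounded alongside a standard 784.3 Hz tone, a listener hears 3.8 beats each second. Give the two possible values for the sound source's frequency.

|f − 784.3| = 3.8, so f = 784.3 ± 3.8.

780.5 Hz or 788.1 Hz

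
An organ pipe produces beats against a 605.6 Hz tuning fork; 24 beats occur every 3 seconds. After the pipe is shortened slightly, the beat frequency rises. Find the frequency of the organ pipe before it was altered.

Beat frequency = 24/3 = 8 Hz.
|f − 605.6| = 8, so the organ pipe was at either 597.6 Hz or 613.6 Hz.
A shorter pipe has a higher fundamental; the adjustment raises the organ pipe's frequency.
The beat rate rose, so the adjustment moved the organ pipe further from 605.6 Hz — it was already above the reference.

613.6 Hz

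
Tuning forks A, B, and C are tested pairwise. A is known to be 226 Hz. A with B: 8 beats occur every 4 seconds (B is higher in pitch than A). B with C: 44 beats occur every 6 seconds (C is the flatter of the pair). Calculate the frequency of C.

220.6667 Hz

A–B: Beat frequency = 8/4 = 2 Hz.
B is above A, so f_B = 226 + 2 = 228 Hz.
B–C: Beat frequency = 44/6 = 7.3333 Hz.
C is below B, so f_C = 228 − 7.3333 = 220.6667 Hz.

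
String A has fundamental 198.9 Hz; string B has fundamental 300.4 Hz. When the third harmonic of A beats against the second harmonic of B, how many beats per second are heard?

Third harmonic of the first: 3·198.9 = 596.7 Hz.
Second harmonic of the second: 2·300.4 = 600.8 Hz.
f_beat = |596.7 − 600.8| = 4.1 Hz.

4.1 Hz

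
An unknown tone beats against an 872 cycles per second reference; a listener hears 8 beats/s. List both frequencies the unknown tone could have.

|f − 872| = 8, so f = 872 ± 8.

864 Hz or 880 Hz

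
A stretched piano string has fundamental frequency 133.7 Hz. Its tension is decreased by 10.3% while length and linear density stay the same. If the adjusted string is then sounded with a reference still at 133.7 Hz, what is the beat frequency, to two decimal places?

7.07 Hz

For a string, f ∝ √T, so the new frequency is 133.7·√0.897 = 126.6274 Hz.
f_beat = |126.6274 − 133.7| = 7.07 Hz.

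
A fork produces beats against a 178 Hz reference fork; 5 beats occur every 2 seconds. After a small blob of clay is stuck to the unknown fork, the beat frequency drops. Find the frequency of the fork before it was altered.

Beat frequency = 5/2 = 2.5 Hz.
|f − 178| = 2.5, so the fork was at either 175.5 Hz or 180.5 Hz.
Adding mass to a fork lowers its frequency; the adjustment lowers the fork's frequency.
The beat rate fell, so the adjustment moved the fork toward 178 Hz — it must have started above the reference.

180.5 Hz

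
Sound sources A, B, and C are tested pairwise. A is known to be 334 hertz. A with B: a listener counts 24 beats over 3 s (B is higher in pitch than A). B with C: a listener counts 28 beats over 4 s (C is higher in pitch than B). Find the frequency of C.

349 Hz

A–B: Beat frequency = 24/3 = 8 Hz.
B is above A, so f_B = 334 + 8 = 342 Hz.
B–C: Beat frequency = 28/4 = 7 Hz.
C is above B, so f_C = 342 + 7 = 349 Hz.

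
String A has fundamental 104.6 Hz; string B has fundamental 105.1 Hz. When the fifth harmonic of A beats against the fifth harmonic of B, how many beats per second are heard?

Fifth harmonic of the first: 5·104.6 = 523.0 Hz.
Fifth harmonic of the second: 5·105.1 = 525.5 Hz.
f_beat = |523.0 − 525.5| = 2.5 Hz.

2.5 Hz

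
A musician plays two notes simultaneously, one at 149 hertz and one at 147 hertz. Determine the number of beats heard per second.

The beat frequency equals the magnitude of the frequency difference.
|149 − 147| = 2 Hz.

2 Hz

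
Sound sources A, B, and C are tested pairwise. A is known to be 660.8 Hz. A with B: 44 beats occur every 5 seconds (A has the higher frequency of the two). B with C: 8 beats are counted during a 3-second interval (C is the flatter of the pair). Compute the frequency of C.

A–B: Beat frequency = 44/5 = 8.8 Hz.
B is below A, so f_B = 660.8 − 8.8 = 652 Hz.
B–C: Beat frequency = 8/3 = 2.6667 Hz.
C is below B, so f_C = 652 − 2.6667 = 649.3333 Hz.

649.3333 Hz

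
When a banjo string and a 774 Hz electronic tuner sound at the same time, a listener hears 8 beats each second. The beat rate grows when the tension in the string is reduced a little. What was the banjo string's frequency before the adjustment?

|f − 774| = 8, so the banjo string was at either 766 Hz or 782 Hz.
Lower tension means lower frequency; the adjustment lowers the banjo string's frequency.
The beat rate rose, so the adjustment moved the banjo string further from 774 Hz — it was already below the reference.

766 Hz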